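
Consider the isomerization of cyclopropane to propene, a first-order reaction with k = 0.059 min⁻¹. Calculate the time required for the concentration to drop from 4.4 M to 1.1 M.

23.5 min

Step 1: For first-order: t = ln([cyclopropane]₀/[cyclopropane])/k
Step 2: t = ln(4.4/1.1)/0.059
Step 3: t = ln(4)/0.059
Step 4: t = 1.386/0.059 = 23.5 min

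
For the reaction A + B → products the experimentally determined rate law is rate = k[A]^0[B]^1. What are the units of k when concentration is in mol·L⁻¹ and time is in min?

min⁻¹

Step 1: Overall order = 0 + 1 = 1.
Step 2: rate has units mol·L⁻¹·min⁻¹; [A]^0[B]^1 has units (mol·L⁻¹)^1.
Step 3: k = rate/([A]^0[B]^1), so units of k = (mol·L⁻¹)^(1-1)·min⁻¹ = min⁻¹.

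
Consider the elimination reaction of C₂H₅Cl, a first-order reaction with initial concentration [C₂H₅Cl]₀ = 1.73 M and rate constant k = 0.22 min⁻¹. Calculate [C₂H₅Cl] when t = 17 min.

0.04109 M

Step 1: For a first-order reaction: [C₂H₅Cl] = [C₂H₅Cl]₀ × e^(-kt)
Step 2: [C₂H₅Cl] = 1.73 × e^(-0.22 × 17)
Step 3: [C₂H₅Cl] = 1.73 × e^(-3.74)
Step 4: [C₂H₅Cl] = 1.73 × 0.0237541 = 0.04109 M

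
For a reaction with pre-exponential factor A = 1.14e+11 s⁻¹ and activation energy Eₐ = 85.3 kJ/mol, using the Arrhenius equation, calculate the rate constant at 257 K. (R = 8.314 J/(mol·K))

5.24e-07 s⁻¹

Step 1: Use the Arrhenius equation: k = A × exp(-Eₐ/RT)
Step 2: Convert Eₐ to J/mol: 85.3 kJ/mol = 85300 J/mol
Step 3: Calculate the exponent: -Eₐ/(RT) = -85300/(8.314 × 257) = -39.92141
Step 4: k = 1.14e+11 × exp(-39.92141)
Step 5: k = 1.14e+11 × 4.59570e-18 = 5.2391e-07 s⁻¹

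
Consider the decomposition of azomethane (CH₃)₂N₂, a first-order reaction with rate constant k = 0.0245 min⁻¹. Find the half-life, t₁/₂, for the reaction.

28.29 min

Step 1: For a first-order reaction, t₁/₂ = ln(2)/k
Step 2: t₁/₂ = ln(2)/0.0245
Step 3: t₁/₂ = 0.6931/0.0245 = 28.29 min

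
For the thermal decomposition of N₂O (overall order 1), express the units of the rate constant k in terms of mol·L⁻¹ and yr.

yr⁻¹

Step 1: For overall order n, rate = k × (concentration)^n.
Step 2: Rate has units mol·L⁻¹·yr⁻¹; concentration term has units (mol·L⁻¹)^1.
Step 3: k = rate / (concentration)^n, so units of k = (mol·L⁻¹)^(1-1)·yr⁻¹ = yr⁻¹.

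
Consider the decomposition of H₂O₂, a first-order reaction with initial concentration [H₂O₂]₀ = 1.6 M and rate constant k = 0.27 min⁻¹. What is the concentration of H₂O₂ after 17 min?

0.01624 M

Step 1: For a first-order reaction: [H₂O₂] = [H₂O₂]₀ × e^(-kt)
Step 2: [H₂O₂] = 1.6 × e^(-0.27 × 17)
Step 3: [H₂O₂] = 1.6 × e^(-4.59)
Step 4: [H₂O₂] = 1.6 × 0.0101529 = 0.01624 M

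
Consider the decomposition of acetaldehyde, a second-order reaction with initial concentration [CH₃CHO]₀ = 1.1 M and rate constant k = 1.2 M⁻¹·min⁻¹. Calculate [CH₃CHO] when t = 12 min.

0.06532 M

Step 1: For a second-order reaction: 1/[CH₃CHO] = 1/[CH₃CHO]₀ + kt
Step 2: 1/[CH₃CHO] = 1/1.1 + 1.2 × 12
Step 3: 1/[CH₃CHO] = 0.9091 + 14.4 = 15.31
Step 4: [CH₃CHO] = 1/15.31 = 0.06532 M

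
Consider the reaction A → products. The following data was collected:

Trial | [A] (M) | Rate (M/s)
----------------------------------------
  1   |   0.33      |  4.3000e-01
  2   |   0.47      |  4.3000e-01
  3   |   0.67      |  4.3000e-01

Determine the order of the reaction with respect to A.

zeroth order (0)

Step 1: Compare trials - when concentration changes, rate stays constant.
Step 2: rate₂/rate₁ = 4.3000e-01/4.3000e-01 = 1
Step 3: [A]₂/[A]₁ = 0.47/0.33 = 1.424
Step 4: Since rate ratio ≈ (conc ratio)^0, the reaction is zeroth order.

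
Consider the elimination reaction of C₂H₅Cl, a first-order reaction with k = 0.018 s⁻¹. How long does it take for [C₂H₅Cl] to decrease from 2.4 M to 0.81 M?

60.34 s

Step 1: For first-order: t = ln([C₂H₅Cl]₀/[C₂H₅Cl])/k
Step 2: t = ln(2.4/0.81)/0.018
Step 3: t = ln(2.963)/0.018
Step 4: t = 1.086/0.018 = 60.34 s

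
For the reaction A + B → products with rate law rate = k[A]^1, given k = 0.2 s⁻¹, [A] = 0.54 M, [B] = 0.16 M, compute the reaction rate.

0.108 M/s

Step 1: The rate law is rate = k[A]^1
Step 2: Note that the rate does not depend on [B] (zero order in B).
Step 3: rate = 0.2 × (0.54)^1 = 0.108 M/s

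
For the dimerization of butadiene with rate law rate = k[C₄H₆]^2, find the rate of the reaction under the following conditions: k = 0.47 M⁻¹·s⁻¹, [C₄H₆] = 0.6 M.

0.1692 M/s

Step 1: Identify the rate law: rate = k[C₄H₆]^2
Step 2: Substitute values: rate = 0.47 × (0.6)^2
Step 3: Calculate: rate = 0.47 × 0.36 = 0.1692 M/s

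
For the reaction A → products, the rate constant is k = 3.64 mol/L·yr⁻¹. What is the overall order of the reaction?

zeroth order (0)

Step 1: The units of k for an nth-order reaction are (concentration)^(1-n)·(time)⁻¹.
Step 2: Here k has units mol/L·yr⁻¹, so the concentration exponent is 1.
Step 3: 1 - n = 1 ⇒ n = 0. The reaction is zeroth order.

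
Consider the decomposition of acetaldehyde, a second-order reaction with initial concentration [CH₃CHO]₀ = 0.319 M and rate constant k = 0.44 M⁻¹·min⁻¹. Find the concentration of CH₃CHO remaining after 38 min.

0.05037 M

Step 1: For a second-order reaction: 1/[CH₃CHO] = 1/[CH₃CHO]₀ + kt
Step 2: 1/[CH₃CHO] = 1/0.319 + 0.44 × 38
Step 3: 1/[CH₃CHO] = 3.135 + 16.72 = 19.85
Step 4: [CH₃CHO] = 1/19.85 = 0.05037 M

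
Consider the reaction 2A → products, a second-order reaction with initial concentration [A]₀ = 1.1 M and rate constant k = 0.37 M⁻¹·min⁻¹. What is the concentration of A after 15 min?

0.1548 M

Step 1: For a second-order reaction: 1/[A] = 1/[A]₀ + kt
Step 2: 1/[A] = 1/1.1 + 0.37 × 15
Step 3: 1/[A] = 0.9091 + 5.55 = 6.459
Step 4: [A] = 1/6.459 = 0.1548 M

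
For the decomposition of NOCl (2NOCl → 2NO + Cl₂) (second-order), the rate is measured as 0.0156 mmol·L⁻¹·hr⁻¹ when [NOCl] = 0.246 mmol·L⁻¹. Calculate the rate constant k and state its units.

0.2578 (mmol·L⁻¹)⁻¹·hr⁻¹

Step 1: rate = k[NOCl]^2, so k = rate / [NOCl]^2.
Step 2: k = 0.0156 / (0.246)^2 = 0.0156 / 0.06052.
Step 3: k = 0.2578 (mmol·L⁻¹)⁻¹·hr⁻¹.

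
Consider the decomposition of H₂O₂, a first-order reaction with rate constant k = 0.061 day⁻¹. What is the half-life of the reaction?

11.36 day

Step 1: For a first-order reaction, t₁/₂ = ln(2)/k
Step 2: t₁/₂ = ln(2)/0.061
Step 3: t₁/₂ = 0.6931/0.061 = 11.36 day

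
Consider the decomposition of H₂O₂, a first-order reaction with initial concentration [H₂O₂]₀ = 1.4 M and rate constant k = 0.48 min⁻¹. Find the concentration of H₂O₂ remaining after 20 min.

9.482e-05 M

Step 1: For a first-order reaction: [H₂O₂] = [H₂O₂]₀ × e^(-kt)
Step 2: [H₂O₂] = 1.4 × e^(-0.48 × 20)
Step 3: [H₂O₂] = 1.4 × e^(-9.6)
Step 4: [H₂O₂] = 1.4 × 6.77287e-05 = 9.482e-05 M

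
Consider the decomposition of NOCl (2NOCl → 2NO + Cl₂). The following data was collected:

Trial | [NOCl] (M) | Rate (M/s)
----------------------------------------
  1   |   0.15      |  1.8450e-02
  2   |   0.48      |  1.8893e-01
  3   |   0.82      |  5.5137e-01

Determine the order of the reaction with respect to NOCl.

second order (2)

Step 1: Compare trials to find order n where rate₂/rate₁ = ([NOCl]₂/[NOCl]₁)^n
Step 2: rate₂/rate₁ = 1.8893e-01/1.8450e-02 = 10.24
Step 3: [NOCl]₂/[NOCl]₁ = 0.48/0.15 = 3.2
Step 4: n = ln(10.24)/ln(3.2) = 2.00 ≈ 2
Step 5: The reaction is second order in NOCl.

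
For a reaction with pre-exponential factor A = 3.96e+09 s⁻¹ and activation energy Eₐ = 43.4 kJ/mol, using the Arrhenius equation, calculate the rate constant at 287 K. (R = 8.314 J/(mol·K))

4.99e+01 s⁻¹

Step 1: Use the Arrhenius equation: k = A × exp(-Eₐ/RT)
Step 2: Convert Eₐ to J/mol: 43.4 kJ/mol = 43400 J/mol
Step 3: Calculate the exponent: -Eₐ/(RT) = -43400/(8.314 × 287) = -18.18854
Step 4: k = 3.96e+09 × exp(-18.18854)
Step 5: k = 3.96e+09 × 1.26130e-08 = 4.9947e+01 s⁻¹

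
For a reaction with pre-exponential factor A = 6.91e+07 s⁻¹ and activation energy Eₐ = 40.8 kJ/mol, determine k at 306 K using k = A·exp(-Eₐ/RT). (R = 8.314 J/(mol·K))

7.49e+00 s⁻¹

Step 1: Use the Arrhenius equation: k = A × exp(-Eₐ/RT)
Step 2: Convert Eₐ to J/mol: 40.8 kJ/mol = 40800 J/mol
Step 3: Calculate the exponent: -Eₐ/(RT) = -40800/(8.314 × 306) = -16.03721
Step 4: k = 6.91e+07 × exp(-16.03721)
Step 5: k = 6.91e+07 × 1.08425e-07 = 7.4922e+00 s⁻¹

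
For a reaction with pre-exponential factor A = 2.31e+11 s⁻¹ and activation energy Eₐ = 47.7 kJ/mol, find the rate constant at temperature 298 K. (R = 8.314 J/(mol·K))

1.01e+03 s⁻¹

Step 1: Use the Arrhenius equation: k = A × exp(-Eₐ/RT)
Step 2: Convert Eₐ to J/mol: 47.7 kJ/mol = 47700 J/mol
Step 3: Calculate the exponent: -Eₐ/(RT) = -47700/(8.314 × 298) = -19.25272
Step 4: k = 2.31e+11 × exp(-19.25272)
Step 5: k = 2.31e+11 × 4.35161e-09 = 1.0052e+03 s⁻¹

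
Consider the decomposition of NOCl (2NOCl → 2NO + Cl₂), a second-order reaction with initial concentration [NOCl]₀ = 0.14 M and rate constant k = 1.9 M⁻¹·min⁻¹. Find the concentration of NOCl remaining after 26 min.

0.01769 M

Step 1: For a second-order reaction: 1/[NOCl] = 1/[NOCl]₀ + kt
Step 2: 1/[NOCl] = 1/0.14 + 1.9 × 26
Step 3: 1/[NOCl] = 7.143 + 49.4 = 56.54
Step 4: [NOCl] = 1/56.54 = 0.01769 M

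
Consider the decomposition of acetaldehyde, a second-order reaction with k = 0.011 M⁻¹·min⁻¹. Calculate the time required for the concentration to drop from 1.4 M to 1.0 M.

25.97 min

Step 1: For second-order: t = (1/[CH₃CHO] - 1/[CH₃CHO]₀)/k
Step 2: t = (1/1.0 - 1/1.4)/0.011
Step 3: t = (1 - 0.7143)/0.011
Step 4: t = 0.2857/0.011 = 25.97 min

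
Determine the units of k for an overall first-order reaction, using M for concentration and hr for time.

hr⁻¹

Step 1: For overall order n, rate = k × (concentration)^n.
Step 2: Rate has units M·hr⁻¹; concentration term has units M^1.
Step 3: k = rate / (concentration)^n, so units of k = M^(1-1)·hr⁻¹ = hr⁻¹.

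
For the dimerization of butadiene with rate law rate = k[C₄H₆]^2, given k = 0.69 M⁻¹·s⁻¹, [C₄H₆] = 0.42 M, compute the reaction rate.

0.1217 M/s

Step 1: Identify the rate law: rate = k[C₄H₆]^2
Step 2: Substitute values: rate = 0.69 × (0.42)^2
Step 3: Calculate: rate = 0.69 × 0.1764 = 0.121716 M/s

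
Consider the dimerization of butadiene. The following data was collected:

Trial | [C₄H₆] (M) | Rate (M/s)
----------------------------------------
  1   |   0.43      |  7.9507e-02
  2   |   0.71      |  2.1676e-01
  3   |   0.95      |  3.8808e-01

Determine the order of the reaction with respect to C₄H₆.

second order (2)

Step 1: Compare trials to find order n where rate₂/rate₁ = ([C₄H₆]₂/[C₄H₆]₁)^n
Step 2: rate₂/rate₁ = 2.1676e-01/7.9507e-02 = 2.726
Step 3: [C₄H₆]₂/[C₄H₆]₁ = 0.71/0.43 = 1.651
Step 4: n = ln(2.726)/ln(1.651) = 2.00 ≈ 2
Step 5: The reaction is second order in C₄H₆.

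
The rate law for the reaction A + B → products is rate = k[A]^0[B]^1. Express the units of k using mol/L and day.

day⁻¹

Step 1: Overall order = 0 + 1 = 1.
Step 2: rate has units mol/L·day⁻¹; [A]^0[B]^1 has units (mol/L)^1.
Step 3: k = rate/([A]^0[B]^1), so units of k = (mol/L)^(1-1)·day⁻¹ = day⁻¹.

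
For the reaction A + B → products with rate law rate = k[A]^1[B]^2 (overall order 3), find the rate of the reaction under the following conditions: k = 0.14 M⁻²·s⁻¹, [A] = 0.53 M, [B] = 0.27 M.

0.005409 M/s

Step 1: The rate law is rate = k[A]^1[B]^2, overall order = 1+2 = 3
Step 2: Substitute values: rate = 0.14 × (0.53)^1 × (0.27)^2
Step 3: rate = 0.14 × 0.53 × 0.0729 = 0.00540918 M/s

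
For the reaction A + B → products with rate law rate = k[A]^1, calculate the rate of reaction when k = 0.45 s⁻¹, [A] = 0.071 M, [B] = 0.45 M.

0.03195 M/s

Step 1: The rate law is rate = k[A]^1
Step 2: Note that the rate does not depend on [B] (zero order in B).
Step 3: rate = 0.45 × (0.071)^1 = 0.03195 M/s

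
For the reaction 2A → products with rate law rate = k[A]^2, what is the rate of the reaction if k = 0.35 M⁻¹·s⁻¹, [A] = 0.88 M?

0.271 M/s

Step 1: Identify the rate law: rate = k[A]^2
Step 2: Substitute values: rate = 0.35 × (0.88)^2
Step 3: Calculate: rate = 0.35 × 0.7744 = 0.27104 M/s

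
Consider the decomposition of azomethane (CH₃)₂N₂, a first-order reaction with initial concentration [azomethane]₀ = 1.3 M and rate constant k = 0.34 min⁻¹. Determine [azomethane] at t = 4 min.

0.3337 M

Step 1: For a first-order reaction: [azomethane] = [azomethane]₀ × e^(-kt)
Step 2: [azomethane] = 1.3 × e^(-0.34 × 4)
Step 3: [azomethane] = 1.3 × e^(-1.36)
Step 4: [azomethane] = 1.3 × 0.256661 = 0.3337 M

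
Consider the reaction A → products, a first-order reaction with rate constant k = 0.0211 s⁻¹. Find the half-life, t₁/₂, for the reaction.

32.85 s

Step 1: For a first-order reaction, t₁/₂ = ln(2)/k
Step 2: t₁/₂ = ln(2)/0.0211
Step 3: t₁/₂ = 0.6931/0.0211 = 32.85 s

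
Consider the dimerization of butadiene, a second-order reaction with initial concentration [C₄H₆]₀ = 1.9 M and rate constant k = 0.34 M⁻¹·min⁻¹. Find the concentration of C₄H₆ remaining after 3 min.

0.6467 M

Step 1: For a second-order reaction: 1/[C₄H₆] = 1/[C₄H₆]₀ + kt
Step 2: 1/[C₄H₆] = 1/1.9 + 0.34 × 3
Step 3: 1/[C₄H₆] = 0.5263 + 1.02 = 1.546
Step 4: [C₄H₆] = 1/1.546 = 0.6467 M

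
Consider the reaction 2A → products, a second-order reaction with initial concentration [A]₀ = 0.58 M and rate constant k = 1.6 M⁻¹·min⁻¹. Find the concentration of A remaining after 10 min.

0.05642 M

Step 1: For a second-order reaction: 1/[A] = 1/[A]₀ + kt
Step 2: 1/[A] = 1/0.58 + 1.6 × 10
Step 3: 1/[A] = 1.724 + 16 = 17.72
Step 4: [A] = 1/17.72 = 0.05642 M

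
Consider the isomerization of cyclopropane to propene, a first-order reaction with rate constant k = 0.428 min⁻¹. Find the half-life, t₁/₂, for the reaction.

1.62 min

Step 1: For a first-order reaction, t₁/₂ = ln(2)/k
Step 2: t₁/₂ = ln(2)/0.428
Step 3: t₁/₂ = 0.6931/0.428 = 1.62 min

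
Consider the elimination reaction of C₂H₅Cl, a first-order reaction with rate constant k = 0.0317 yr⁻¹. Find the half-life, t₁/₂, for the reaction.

21.87 yr

Step 1: For a first-order reaction, t₁/₂ = ln(2)/k
Step 2: t₁/₂ = ln(2)/0.0317
Step 3: t₁/₂ = 0.6931/0.0317 = 21.87 yr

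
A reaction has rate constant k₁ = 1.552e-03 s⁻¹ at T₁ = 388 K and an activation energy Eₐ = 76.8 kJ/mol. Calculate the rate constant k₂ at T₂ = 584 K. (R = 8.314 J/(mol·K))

4.582e+00 s⁻¹

Step 1: Use the two-temperature Arrhenius form: ln(k₂/k₁) = -Eₐ/R × (1/T₂ - 1/T₁)
Step 2: Convert Eₐ to J/mol: 76.8 kJ/mol = 76800 J/mol
Step 3: 1/T₂ - 1/T₁ = 1/584 - 1/388 = -8.649908e-04 K⁻¹
Step 4: ln(k₂/k₁) = -76800/8.314 × -8.649908e-04 = 7.99029
Step 5: k₂ = k₁ × exp(7.99029) = 1.552e-03 × 2.95215e+03 = 4.582e+00 s⁻¹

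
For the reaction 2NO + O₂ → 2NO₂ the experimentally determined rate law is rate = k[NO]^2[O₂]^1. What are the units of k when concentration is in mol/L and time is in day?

(mol/L)⁻²·day⁻¹

Step 1: Overall order = 2 + 1 = 3.
Step 2: rate has units mol/L·day⁻¹; [NO]^2[O₂]^1 has units (mol/L)^3.
Step 3: k = rate/([NO]^2[O₂]^1), so units of k = (mol/L)^(1-3)·day⁻¹ = (mol/L)⁻²·day⁻¹.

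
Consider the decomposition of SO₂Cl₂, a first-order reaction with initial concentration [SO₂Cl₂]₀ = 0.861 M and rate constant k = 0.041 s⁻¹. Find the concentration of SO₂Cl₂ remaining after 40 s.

0.167 M

Step 1: For a first-order reaction: [SO₂Cl₂] = [SO₂Cl₂]₀ × e^(-kt)
Step 2: [SO₂Cl₂] = 0.861 × e^(-0.041 × 40)
Step 3: [SO₂Cl₂] = 0.861 × e^(-1.64)
Step 4: [SO₂Cl₂] = 0.861 × 0.19398 = 0.167 M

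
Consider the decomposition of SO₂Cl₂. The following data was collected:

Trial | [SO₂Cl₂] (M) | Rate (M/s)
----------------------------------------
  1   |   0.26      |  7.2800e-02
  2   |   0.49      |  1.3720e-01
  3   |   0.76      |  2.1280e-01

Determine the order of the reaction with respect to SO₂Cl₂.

first order (1)

Step 1: Compare trials to find order n where rate₂/rate₁ = ([SO₂Cl₂]₂/[SO₂Cl₂]₁)^n
Step 2: rate₂/rate₁ = 1.3720e-01/7.2800e-02 = 1.885
Step 3: [SO₂Cl₂]₂/[SO₂Cl₂]₁ = 0.49/0.26 = 1.885
Step 4: n = ln(1.885)/ln(1.885) = 1.00 ≈ 1
Step 5: The reaction is first order in SO₂Cl₂.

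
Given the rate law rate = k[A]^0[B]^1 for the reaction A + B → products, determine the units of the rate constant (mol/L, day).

day⁻¹

Step 1: Overall order = 0 + 1 = 1.
Step 2: rate has units mol/L·day⁻¹; [A]^0[B]^1 has units (mol/L)^1.
Step 3: k = rate/([A]^0[B]^1), so units of k = (mol/L)^(1-1)·day⁻¹ = day⁻¹.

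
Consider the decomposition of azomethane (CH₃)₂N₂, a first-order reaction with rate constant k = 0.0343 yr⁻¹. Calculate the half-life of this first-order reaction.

20.21 yr

Step 1: For a first-order reaction, t₁/₂ = ln(2)/k
Step 2: t₁/₂ = ln(2)/0.0343
Step 3: t₁/₂ = 0.6931/0.0343 = 20.21 yr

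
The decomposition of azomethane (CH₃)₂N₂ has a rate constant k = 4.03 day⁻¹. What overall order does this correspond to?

first order (1)

Step 1: The units of k for an nth-order reaction are (concentration)^(1-n)·(time)⁻¹.
Step 2: Here k has units day⁻¹, so the concentration exponent is 0.
Step 3: 1 - n = 0 ⇒ n = 1. The reaction is first order.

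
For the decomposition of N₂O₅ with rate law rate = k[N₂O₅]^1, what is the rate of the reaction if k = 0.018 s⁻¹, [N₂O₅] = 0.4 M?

0.0072 M/s

Step 1: Identify the rate law: rate = k[N₂O₅]^1
Step 2: Substitute values: rate = 0.018 × (0.4)^1
Step 3: Calculate: rate = 0.018 × 0.4 = 0.0072 M/s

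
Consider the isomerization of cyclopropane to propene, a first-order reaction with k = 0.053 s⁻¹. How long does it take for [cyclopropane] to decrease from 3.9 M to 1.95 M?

13.08 s

Step 1: For first-order: t = ln([cyclopropane]₀/[cyclopropane])/k
Step 2: t = ln(3.9/1.95)/0.053
Step 3: t = ln(2)/0.053
Step 4: t = 0.6931/0.053 = 13.08 s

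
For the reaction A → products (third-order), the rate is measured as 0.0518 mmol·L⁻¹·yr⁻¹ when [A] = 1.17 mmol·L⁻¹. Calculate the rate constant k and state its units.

0.03234 (mmol·L⁻¹)⁻²·yr⁻¹

Step 1: rate = k[A]^3, so k = rate / [A]^3.
Step 2: k = 0.0518 / (1.17)^3 = 0.0518 / 1.602.
Step 3: k = 0.03234 (mmol·L⁻¹)⁻²·yr⁻¹.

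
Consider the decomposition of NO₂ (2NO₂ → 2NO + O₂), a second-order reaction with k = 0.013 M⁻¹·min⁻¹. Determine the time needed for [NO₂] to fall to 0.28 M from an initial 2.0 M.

236.3 min

Step 1: For second-order: t = (1/[NO₂] - 1/[NO₂]₀)/k
Step 2: t = (1/0.28 - 1/2.0)/0.013
Step 3: t = (3.571 - 0.5)/0.013
Step 4: t = 3.071/0.013 = 236.3 min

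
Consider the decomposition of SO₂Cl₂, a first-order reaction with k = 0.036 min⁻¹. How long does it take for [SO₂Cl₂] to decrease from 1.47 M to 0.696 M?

20.77 min

Step 1: For first-order: t = ln([SO₂Cl₂]₀/[SO₂Cl₂])/k
Step 2: t = ln(1.47/0.696)/0.036
Step 3: t = ln(2.112)/0.036
Step 4: t = 0.7477/0.036 = 20.77 min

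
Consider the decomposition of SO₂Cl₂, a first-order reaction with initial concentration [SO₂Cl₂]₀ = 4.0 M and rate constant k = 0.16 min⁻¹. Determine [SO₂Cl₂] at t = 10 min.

0.8076 M

Step 1: For a first-order reaction: [SO₂Cl₂] = [SO₂Cl₂]₀ × e^(-kt)
Step 2: [SO₂Cl₂] = 4.0 × e^(-0.16 × 10)
Step 3: [SO₂Cl₂] = 4.0 × e^(-1.6)
Step 4: [SO₂Cl₂] = 4.0 × 0.201897 = 0.8076 M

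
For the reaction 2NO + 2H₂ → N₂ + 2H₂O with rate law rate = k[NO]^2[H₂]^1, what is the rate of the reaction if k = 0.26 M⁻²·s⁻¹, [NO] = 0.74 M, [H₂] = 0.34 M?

0.04841 M/s

Step 1: The rate law is rate = k[NO]^2[H₂]^1
Step 2: Substitute: rate = 0.26 × (0.74)^2 × (0.34)^1
Step 3: rate = 0.26 × 0.5476 × 0.34 = 0.0484078 M/s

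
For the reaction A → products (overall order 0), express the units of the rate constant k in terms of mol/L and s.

mol/L·s⁻¹

Step 1: For overall order n, rate = k × (concentration)^n.
Step 2: Rate has units mol/L·s⁻¹; concentration term has units (mol/L)^0.
Step 3: k = rate / (concentration)^n, so units of k = (mol/L)^(1-0)·s⁻¹ = mol/L·s⁻¹.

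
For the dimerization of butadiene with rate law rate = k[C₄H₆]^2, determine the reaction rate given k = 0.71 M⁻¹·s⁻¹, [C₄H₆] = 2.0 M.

2.84 M/s

Step 1: Identify the rate law: rate = k[C₄H₆]^2
Step 2: Substitute values: rate = 0.71 × (2.0)^2
Step 3: Calculate: rate = 0.71 × 4 = 2.84 M/s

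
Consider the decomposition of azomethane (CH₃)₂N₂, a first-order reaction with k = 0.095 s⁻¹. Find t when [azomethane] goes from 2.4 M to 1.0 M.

9.215 s

Step 1: For first-order: t = ln([azomethane]₀/[azomethane])/k
Step 2: t = ln(2.4/1.0)/0.095
Step 3: t = ln(2.4)/0.095
Step 4: t = 0.8755/0.095 = 9.215 s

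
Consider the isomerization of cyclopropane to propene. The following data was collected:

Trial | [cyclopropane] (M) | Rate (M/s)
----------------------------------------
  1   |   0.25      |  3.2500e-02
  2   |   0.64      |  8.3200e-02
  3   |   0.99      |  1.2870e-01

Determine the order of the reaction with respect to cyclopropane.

first order (1)

Step 1: Compare trials to find order n where rate₂/rate₁ = ([cyclopropane]₂/[cyclopropane]₁)^n
Step 2: rate₂/rate₁ = 8.3200e-02/3.2500e-02 = 2.56
Step 3: [cyclopropane]₂/[cyclopropane]₁ = 0.64/0.25 = 2.56
Step 4: n = ln(2.56)/ln(2.56) = 1.00 ≈ 1
Step 5: The reaction is first order in cyclopropane.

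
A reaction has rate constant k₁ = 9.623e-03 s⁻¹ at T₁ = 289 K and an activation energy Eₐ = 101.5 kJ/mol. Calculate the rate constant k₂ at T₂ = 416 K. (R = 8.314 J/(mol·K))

3.838e+03 s⁻¹

Step 1: Use the two-temperature Arrhenius form: ln(k₂/k₁) = -Eₐ/R × (1/T₂ - 1/T₁)
Step 2: Convert Eₐ to J/mol: 101.5 kJ/mol = 101500 J/mol
Step 3: 1/T₂ - 1/T₁ = 1/416 - 1/289 = -1.056361e-03 K⁻¹
Step 4: ln(k₂/k₁) = -101500/8.314 × -1.056361e-03 = 12.89640
Step 5: k₂ = k₁ × exp(12.89640) = 9.623e-03 × 3.98874e+05 = 3.838e+03 s⁻¹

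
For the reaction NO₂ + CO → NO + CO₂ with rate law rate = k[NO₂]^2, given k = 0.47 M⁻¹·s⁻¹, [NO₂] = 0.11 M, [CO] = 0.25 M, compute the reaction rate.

0.005687 M/s

Step 1: The rate law is rate = k[NO₂]^2
Step 2: Note that the rate does not depend on [CO] (zero order in CO).
Step 3: rate = 0.47 × (0.11)^2 = 0.005687 M/s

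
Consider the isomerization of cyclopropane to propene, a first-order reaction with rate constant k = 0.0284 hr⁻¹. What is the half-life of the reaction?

24.41 hr

Step 1: For a first-order reaction, t₁/₂ = ln(2)/k
Step 2: t₁/₂ = ln(2)/0.0284
Step 3: t₁/₂ = 0.6931/0.0284 = 24.41 hr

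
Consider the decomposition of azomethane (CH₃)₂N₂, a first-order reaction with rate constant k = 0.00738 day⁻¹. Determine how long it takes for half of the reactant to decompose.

93.92 day

Step 1: For a first-order reaction, t₁/₂ = ln(2)/k
Step 2: t₁/₂ = ln(2)/0.00738
Step 3: t₁/₂ = 0.6931/0.00738 = 93.92 day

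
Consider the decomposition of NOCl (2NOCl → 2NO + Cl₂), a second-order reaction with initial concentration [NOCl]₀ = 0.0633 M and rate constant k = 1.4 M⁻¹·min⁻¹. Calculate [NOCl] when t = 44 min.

0.01292 M

Step 1: For a second-order reaction: 1/[NOCl] = 1/[NOCl]₀ + kt
Step 2: 1/[NOCl] = 1/0.0633 + 1.4 × 44
Step 3: 1/[NOCl] = 15.8 + 61.6 = 77.4
Step 4: [NOCl] = 1/77.4 = 0.01292 M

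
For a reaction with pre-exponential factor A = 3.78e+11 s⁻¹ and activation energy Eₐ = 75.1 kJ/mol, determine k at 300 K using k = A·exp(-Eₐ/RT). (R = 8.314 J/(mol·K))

3.17e-02 s⁻¹

Step 1: Use the Arrhenius equation: k = A × exp(-Eₐ/RT)
Step 2: Convert Eₐ to J/mol: 75.1 kJ/mol = 75100 J/mol
Step 3: Calculate the exponent: -Eₐ/(RT) = -75100/(8.314 × 300) = -30.10985
Step 4: k = 3.78e+11 × exp(-30.10985)
Step 5: k = 3.78e+11 × 8.38414e-14 = 3.1692e-02 s⁻¹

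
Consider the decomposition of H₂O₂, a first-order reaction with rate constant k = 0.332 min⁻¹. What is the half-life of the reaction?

2.088 min

Step 1: For a first-order reaction, t₁/₂ = ln(2)/k
Step 2: t₁/₂ = ln(2)/0.332
Step 3: t₁/₂ = 0.6931/0.332 = 2.088 min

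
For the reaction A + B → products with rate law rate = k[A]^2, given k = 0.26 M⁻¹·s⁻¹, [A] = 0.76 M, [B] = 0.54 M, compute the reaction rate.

0.1502 M/s

Step 1: The rate law is rate = k[A]^2
Step 2: Note that the rate does not depend on [B] (zero order in B).
Step 3: rate = 0.26 × (0.76)^2 = 0.150176 M/s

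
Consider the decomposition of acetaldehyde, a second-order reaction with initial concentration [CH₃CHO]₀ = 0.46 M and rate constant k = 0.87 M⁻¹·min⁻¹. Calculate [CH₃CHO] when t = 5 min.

0.1533 M

Step 1: For a second-order reaction: 1/[CH₃CHO] = 1/[CH₃CHO]₀ + kt
Step 2: 1/[CH₃CHO] = 1/0.46 + 0.87 × 5
Step 3: 1/[CH₃CHO] = 2.174 + 4.35 = 6.524
Step 4: [CH₃CHO] = 1/6.524 = 0.1533 M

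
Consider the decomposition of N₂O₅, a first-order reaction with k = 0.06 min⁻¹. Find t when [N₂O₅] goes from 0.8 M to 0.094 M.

35.69 min

Step 1: For first-order: t = ln([N₂O₅]₀/[N₂O₅])/k
Step 2: t = ln(0.8/0.094)/0.06
Step 3: t = ln(8.511)/0.06
Step 4: t = 2.141/0.06 = 35.69 min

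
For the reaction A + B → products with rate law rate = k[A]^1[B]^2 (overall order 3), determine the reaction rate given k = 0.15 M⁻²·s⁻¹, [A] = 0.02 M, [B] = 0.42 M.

0.0005292 M/s

Step 1: The rate law is rate = k[A]^1[B]^2, overall order = 1+2 = 3
Step 2: Substitute values: rate = 0.15 × (0.02)^1 × (0.42)^2
Step 3: rate = 0.15 × 0.02 × 0.1764 = 0.0005292 M/s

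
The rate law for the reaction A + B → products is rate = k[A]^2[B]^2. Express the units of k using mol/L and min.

(mol/L)⁻³·min⁻¹

Step 1: Overall order = 2 + 2 = 4.
Step 2: rate has units mol/L·min⁻¹; [A]^2[B]^2 has units (mol/L)^4.
Step 3: k = rate/([A]^2[B]^2), so units of k = (mol/L)^(1-4)·min⁻¹ = (mol/L)⁻³·min⁻¹.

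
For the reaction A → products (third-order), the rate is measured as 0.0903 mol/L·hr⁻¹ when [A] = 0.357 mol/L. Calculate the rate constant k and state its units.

1.985 (mol/L)⁻²·hr⁻¹

Step 1: rate = k[A]^3, so k = rate / [A]^3.
Step 2: k = 0.0903 / (0.357)^3 = 0.0903 / 0.0455.
Step 3: k = 1.985 (mol/L)⁻²·hr⁻¹.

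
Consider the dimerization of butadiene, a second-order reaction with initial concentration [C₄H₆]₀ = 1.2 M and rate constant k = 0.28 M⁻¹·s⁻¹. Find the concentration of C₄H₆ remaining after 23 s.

0.1375 M

Step 1: For a second-order reaction: 1/[C₄H₆] = 1/[C₄H₆]₀ + kt
Step 2: 1/[C₄H₆] = 1/1.2 + 0.28 × 23
Step 3: 1/[C₄H₆] = 0.8333 + 6.44 = 7.273
Step 4: [C₄H₆] = 1/7.273 = 0.1375 M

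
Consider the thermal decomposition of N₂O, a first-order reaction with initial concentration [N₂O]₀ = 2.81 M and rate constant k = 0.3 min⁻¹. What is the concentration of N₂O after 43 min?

7.02e-06 M

Step 1: For a first-order reaction: [N₂O] = [N₂O]₀ × e^(-kt)
Step 2: [N₂O] = 2.81 × e^(-0.3 × 43)
Step 3: [N₂O] = 2.81 × e^(-12.9)
Step 4: [N₂O] = 2.81 × 2.49805e-06 = 7.02e-06 M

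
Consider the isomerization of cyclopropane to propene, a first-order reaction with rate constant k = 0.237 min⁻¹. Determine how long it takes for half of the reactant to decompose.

2.925 min

Step 1: For a first-order reaction, t₁/₂ = ln(2)/k
Step 2: t₁/₂ = ln(2)/0.237
Step 3: t₁/₂ = 0.6931/0.237 = 2.925 min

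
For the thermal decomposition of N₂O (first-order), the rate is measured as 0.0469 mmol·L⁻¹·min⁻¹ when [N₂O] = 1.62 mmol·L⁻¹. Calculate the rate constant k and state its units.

0.02895 min⁻¹

Step 1: rate = k[N₂O]^1, so k = rate / [N₂O]^1.
Step 2: k = 0.0469 / (1.62)^1 = 0.0469 / 1.62.
Step 3: k = 0.02895 min⁻¹.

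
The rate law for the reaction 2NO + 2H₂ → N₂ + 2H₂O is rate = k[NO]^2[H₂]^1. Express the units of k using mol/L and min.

(mol/L)⁻²·min⁻¹

Step 1: Overall order = 2 + 1 = 3.
Step 2: rate has units mol/L·min⁻¹; [NO]^2[H₂]^1 has units (mol/L)^3.
Step 3: k = rate/([NO]^2[H₂]^1), so units of k = (mol/L)^(1-3)·min⁻¹ = (mol/L)⁻²·min⁻¹.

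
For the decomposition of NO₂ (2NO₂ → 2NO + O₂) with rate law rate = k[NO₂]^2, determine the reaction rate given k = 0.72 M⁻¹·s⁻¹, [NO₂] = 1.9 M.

2.599 M/s

Step 1: Identify the rate law: rate = k[NO₂]^2
Step 2: Substitute values: rate = 0.72 × (1.9)^2
Step 3: Calculate: rate = 0.72 × 3.61 = 2.5992 M/s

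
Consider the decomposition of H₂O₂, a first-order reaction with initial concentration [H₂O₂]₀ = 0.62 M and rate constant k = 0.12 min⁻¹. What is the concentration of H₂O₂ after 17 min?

0.08062 M

Step 1: For a first-order reaction: [H₂O₂] = [H₂O₂]₀ × e^(-kt)
Step 2: [H₂O₂] = 0.62 × e^(-0.12 × 17)
Step 3: [H₂O₂] = 0.62 × e^(-2.04)
Step 4: [H₂O₂] = 0.62 × 0.130029 = 0.08062 M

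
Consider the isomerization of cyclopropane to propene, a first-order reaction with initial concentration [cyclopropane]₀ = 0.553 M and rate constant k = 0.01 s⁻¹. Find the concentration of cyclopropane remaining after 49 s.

0.3388 M

Step 1: For a first-order reaction: [cyclopropane] = [cyclopropane]₀ × e^(-kt)
Step 2: [cyclopropane] = 0.553 × e^(-0.01 × 49)
Step 3: [cyclopropane] = 0.553 × e^(-0.49)
Step 4: [cyclopropane] = 0.553 × 0.612626 = 0.3388 M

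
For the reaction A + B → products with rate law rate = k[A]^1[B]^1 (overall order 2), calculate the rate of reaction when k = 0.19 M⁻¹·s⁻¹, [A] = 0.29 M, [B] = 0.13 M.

0.007163 M/s

Step 1: The rate law is rate = k[A]^1[B]^1, overall order = 1+1 = 2
Step 2: Substitute values: rate = 0.19 × (0.29)^1 × (0.13)^1
Step 3: rate = 0.19 × 0.29 × 0.13 = 0.007163 M/s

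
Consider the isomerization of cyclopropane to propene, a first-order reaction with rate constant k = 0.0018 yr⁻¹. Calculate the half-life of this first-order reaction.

385.1 yr

Step 1: For a first-order reaction, t₁/₂ = ln(2)/k
Step 2: t₁/₂ = ln(2)/0.0018
Step 3: t₁/₂ = 0.6931/0.0018 = 385.1 yr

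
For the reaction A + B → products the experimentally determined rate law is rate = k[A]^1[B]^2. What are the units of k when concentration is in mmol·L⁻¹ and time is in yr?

(mmol·L⁻¹)⁻²·yr⁻¹

Step 1: Overall order = 1 + 2 = 3.
Step 2: rate has units mmol·L⁻¹·yr⁻¹; [A]^1[B]^2 has units (mmol·L⁻¹)^3.
Step 3: k = rate/([A]^1[B]^2), so units of k = (mmol·L⁻¹)^(1-3)·yr⁻¹ = (mmol·L⁻¹)⁻²·yr⁻¹.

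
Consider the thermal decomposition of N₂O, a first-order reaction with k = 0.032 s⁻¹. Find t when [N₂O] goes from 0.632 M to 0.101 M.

57.31 s

Step 1: For first-order: t = ln([N₂O]₀/[N₂O])/k
Step 2: t = ln(0.632/0.101)/0.032
Step 3: t = ln(6.257)/0.032
Step 4: t = 1.834/0.032 = 57.31 s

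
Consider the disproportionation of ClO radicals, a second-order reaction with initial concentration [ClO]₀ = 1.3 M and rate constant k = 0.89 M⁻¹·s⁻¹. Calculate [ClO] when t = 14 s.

0.07559 M

Step 1: For a second-order reaction: 1/[ClO] = 1/[ClO]₀ + kt
Step 2: 1/[ClO] = 1/1.3 + 0.89 × 14
Step 3: 1/[ClO] = 0.7692 + 12.46 = 13.23
Step 4: [ClO] = 1/13.23 = 0.07559 M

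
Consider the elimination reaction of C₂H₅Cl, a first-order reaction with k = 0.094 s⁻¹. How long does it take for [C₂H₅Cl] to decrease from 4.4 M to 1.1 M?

14.75 s

Step 1: For first-order: t = ln([C₂H₅Cl]₀/[C₂H₅Cl])/k
Step 2: t = ln(4.4/1.1)/0.094
Step 3: t = ln(4)/0.094
Step 4: t = 1.386/0.094 = 14.75 s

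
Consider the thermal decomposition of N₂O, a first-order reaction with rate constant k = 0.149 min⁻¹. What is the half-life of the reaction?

4.652 min

Step 1: For a first-order reaction, t₁/₂ = ln(2)/k
Step 2: t₁/₂ = ln(2)/0.149
Step 3: t₁/₂ = 0.6931/0.149 = 4.652 min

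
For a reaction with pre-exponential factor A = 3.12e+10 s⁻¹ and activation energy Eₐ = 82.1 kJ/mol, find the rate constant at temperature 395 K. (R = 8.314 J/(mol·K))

4.33e-01 s⁻¹

Step 1: Use the Arrhenius equation: k = A × exp(-Eₐ/RT)
Step 2: Convert Eₐ to J/mol: 82.1 kJ/mol = 82100 J/mol
Step 3: Calculate the exponent: -Eₐ/(RT) = -82100/(8.314 × 395) = -24.99977
Step 4: k = 3.12e+10 × exp(-24.99977)
Step 5: k = 3.12e+10 × 1.38911e-11 = 4.3340e-01 s⁻¹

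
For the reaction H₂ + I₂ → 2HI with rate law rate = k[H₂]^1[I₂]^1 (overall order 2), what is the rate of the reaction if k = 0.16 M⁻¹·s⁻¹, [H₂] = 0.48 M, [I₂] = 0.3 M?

0.02304 M/s

Step 1: The rate law is rate = k[H₂]^1[I₂]^1, overall order = 1+1 = 2
Step 2: Substitute values: rate = 0.16 × (0.48)^1 × (0.3)^1
Step 3: rate = 0.16 × 0.48 × 0.3 = 0.02304 M/s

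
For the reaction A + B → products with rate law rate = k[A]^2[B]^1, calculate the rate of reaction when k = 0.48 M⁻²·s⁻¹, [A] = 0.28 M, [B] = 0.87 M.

0.03274 M/s

Step 1: The rate law is rate = k[A]^2[B]^1
Step 2: Substitute: rate = 0.48 × (0.28)^2 × (0.87)^1
Step 3: rate = 0.48 × 0.0784 × 0.87 = 0.0327398 M/s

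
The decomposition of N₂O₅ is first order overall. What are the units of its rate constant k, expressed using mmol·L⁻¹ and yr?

yr⁻¹

Step 1: For overall order n, rate = k × (concentration)^n.
Step 2: Rate has units mmol·L⁻¹·yr⁻¹; concentration term has units (mmol·L⁻¹)^1.
Step 3: k = rate / (concentration)^n, so units of k = (mmol·L⁻¹)^(1-1)·yr⁻¹ = yr⁻¹.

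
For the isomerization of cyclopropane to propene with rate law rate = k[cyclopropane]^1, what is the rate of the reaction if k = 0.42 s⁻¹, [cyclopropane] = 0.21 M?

0.0882 M/s

Step 1: Identify the rate law: rate = k[cyclopropane]^1
Step 2: Substitute values: rate = 0.42 × (0.21)^1
Step 3: Calculate: rate = 0.42 × 0.21 = 0.0882 M/s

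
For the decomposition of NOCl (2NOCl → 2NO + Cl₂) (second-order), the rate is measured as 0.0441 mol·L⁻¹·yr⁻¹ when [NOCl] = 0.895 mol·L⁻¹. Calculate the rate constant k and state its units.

0.05505 (mol·L⁻¹)⁻¹·yr⁻¹

Step 1: rate = k[NOCl]^2, so k = rate / [NOCl]^2.
Step 2: k = 0.0441 / (0.895)^2 = 0.0441 / 0.801.
Step 3: k = 0.05505 (mol·L⁻¹)⁻¹·yr⁻¹.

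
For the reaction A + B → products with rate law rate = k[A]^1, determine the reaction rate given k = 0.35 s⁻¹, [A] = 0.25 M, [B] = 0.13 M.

0.0875 M/s

Step 1: The rate law is rate = k[A]^1
Step 2: Note that the rate does not depend on [B] (zero order in B).
Step 3: rate = 0.35 × (0.25)^1 = 0.0875 M/s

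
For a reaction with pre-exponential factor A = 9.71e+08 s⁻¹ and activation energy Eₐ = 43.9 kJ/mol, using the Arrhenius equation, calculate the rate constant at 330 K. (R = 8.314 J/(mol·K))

1.09e+02 s⁻¹

Step 1: Use the Arrhenius equation: k = A × exp(-Eₐ/RT)
Step 2: Convert Eₐ to J/mol: 43.9 kJ/mol = 43900 J/mol
Step 3: Calculate the exponent: -Eₐ/(RT) = -43900/(8.314 × 330) = -16.00076
Step 4: k = 9.71e+08 × exp(-16.00076)
Step 5: k = 9.71e+08 × 1.12450e-07 = 1.0919e+02 s⁻¹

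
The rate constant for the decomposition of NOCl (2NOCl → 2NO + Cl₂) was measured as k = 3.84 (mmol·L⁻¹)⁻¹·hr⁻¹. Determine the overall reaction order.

second order (2)

Step 1: The units of k for an nth-order reaction are (concentration)^(1-n)·(time)⁻¹.
Step 2: Here k has units (mmol·L⁻¹)⁻¹·hr⁻¹, so the concentration exponent is -1.
Step 3: 1 - n = -1 ⇒ n = 2. The reaction is second order.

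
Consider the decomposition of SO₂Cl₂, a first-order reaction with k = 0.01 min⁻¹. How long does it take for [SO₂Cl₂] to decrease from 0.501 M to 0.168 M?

109.3 min

Step 1: For first-order: t = ln([SO₂Cl₂]₀/[SO₂Cl₂])/k
Step 2: t = ln(0.501/0.168)/0.01
Step 3: t = ln(2.982)/0.01
Step 4: t = 1.093/0.01 = 109.3 min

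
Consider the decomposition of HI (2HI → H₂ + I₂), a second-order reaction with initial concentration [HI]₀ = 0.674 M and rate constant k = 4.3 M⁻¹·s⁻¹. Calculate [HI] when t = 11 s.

0.0205 M

Step 1: For a second-order reaction: 1/[HI] = 1/[HI]₀ + kt
Step 2: 1/[HI] = 1/0.674 + 4.3 × 11
Step 3: 1/[HI] = 1.484 + 47.3 = 48.78
Step 4: [HI] = 1/48.78 = 0.0205 M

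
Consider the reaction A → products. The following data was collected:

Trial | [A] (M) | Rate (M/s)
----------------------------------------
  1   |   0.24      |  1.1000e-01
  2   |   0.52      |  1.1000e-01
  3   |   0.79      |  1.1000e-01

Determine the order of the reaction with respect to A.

zeroth order (0)

Step 1: Compare trials - when concentration changes, rate stays constant.
Step 2: rate₂/rate₁ = 1.1000e-01/1.1000e-01 = 1
Step 3: [A]₂/[A]₁ = 0.52/0.24 = 2.167
Step 4: Since rate ratio ≈ (conc ratio)^0, the reaction is zeroth order.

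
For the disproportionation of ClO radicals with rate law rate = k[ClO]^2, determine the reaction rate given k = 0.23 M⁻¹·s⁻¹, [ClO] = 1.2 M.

0.3312 M/s

Step 1: Identify the rate law: rate = k[ClO]^2
Step 2: Substitute values: rate = 0.23 × (1.2)^2
Step 3: Calculate: rate = 0.23 × 1.44 = 0.3312 M/s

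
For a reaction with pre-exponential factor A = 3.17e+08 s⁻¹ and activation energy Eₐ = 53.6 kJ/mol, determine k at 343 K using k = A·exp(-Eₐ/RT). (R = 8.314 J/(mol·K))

2.18e+00 s⁻¹

Step 1: Use the Arrhenius equation: k = A × exp(-Eₐ/RT)
Step 2: Convert Eₐ to J/mol: 53.6 kJ/mol = 53600 J/mol
Step 3: Calculate the exponent: -Eₐ/(RT) = -53600/(8.314 × 343) = -18.79579
Step 4: k = 3.17e+08 × exp(-18.79579)
Step 5: k = 3.17e+08 × 6.87214e-09 = 2.1785e+00 s⁻¹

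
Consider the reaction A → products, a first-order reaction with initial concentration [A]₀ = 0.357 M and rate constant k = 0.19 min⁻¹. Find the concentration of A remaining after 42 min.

0.0001222 M

Step 1: For a first-order reaction: [A] = [A]₀ × e^(-kt)
Step 2: [A] = 0.357 × e^(-0.19 × 42)
Step 3: [A] = 0.357 × e^(-7.98)
Step 4: [A] = 0.357 × 0.000342239 = 0.0001222 M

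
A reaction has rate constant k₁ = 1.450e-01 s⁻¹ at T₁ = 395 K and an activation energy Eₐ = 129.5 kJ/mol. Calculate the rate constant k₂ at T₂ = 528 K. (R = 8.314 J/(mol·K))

2.987e+03 s⁻¹

Step 1: Use the two-temperature Arrhenius form: ln(k₂/k₁) = -Eₐ/R × (1/T₂ - 1/T₁)
Step 2: Convert Eₐ to J/mol: 129.5 kJ/mol = 129500 J/mol
Step 3: 1/T₂ - 1/T₁ = 1/528 - 1/395 = -6.377062e-04 K⁻¹
Step 4: ln(k₂/k₁) = -129500/8.314 × -6.377062e-04 = 9.93300
Step 5: k₂ = k₁ × exp(9.93300) = 1.450e-01 × 2.05990e+04 = 2.987e+03 s⁻¹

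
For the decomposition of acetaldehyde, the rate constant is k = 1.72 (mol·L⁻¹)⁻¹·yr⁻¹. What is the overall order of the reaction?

second order (2)

Step 1: The units of k for an nth-order reaction are (concentration)^(1-n)·(time)⁻¹.
Step 2: Here k has units (mol·L⁻¹)⁻¹·yr⁻¹, so the concentration exponent is -1.
Step 3: 1 - n = -1 ⇒ n = 2. The reaction is second order.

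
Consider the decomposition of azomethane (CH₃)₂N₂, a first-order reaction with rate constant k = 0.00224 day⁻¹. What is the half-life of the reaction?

309.4 day

Step 1: For a first-order reaction, t₁/₂ = ln(2)/k
Step 2: t₁/₂ = ln(2)/0.00224
Step 3: t₁/₂ = 0.6931/0.00224 = 309.4 day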